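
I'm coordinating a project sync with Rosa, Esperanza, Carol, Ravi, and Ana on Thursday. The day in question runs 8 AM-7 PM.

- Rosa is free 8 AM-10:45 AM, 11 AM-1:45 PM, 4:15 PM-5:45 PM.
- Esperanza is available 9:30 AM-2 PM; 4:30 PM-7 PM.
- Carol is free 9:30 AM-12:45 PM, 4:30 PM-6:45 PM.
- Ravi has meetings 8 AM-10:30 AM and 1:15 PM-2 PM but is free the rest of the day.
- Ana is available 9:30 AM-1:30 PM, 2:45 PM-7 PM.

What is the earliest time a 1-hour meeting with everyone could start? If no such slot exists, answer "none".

11:00

Rosa free: 08:00-10:45, 11:00-13:45, 16:15-17:45.
Esperanza free: 09:30-14:00, 16:30-19:00.
Carol free: 09:30-12:45, 16:30-18:45.
Ravi free: 10:30-13:15, 14:00-19:00 (invert busy blocks within the working day).
Ana free: 09:30-13:30, 14:45-19:00.
Rosa ∩ Esperanza: 09:30-10:45, 11:00-13:45, 16:30-17:45.
Rosa ∩ Esperanza ∩ Carol: 09:30-10:45, 11:00-12:45, 16:30-17:45.
Rosa ∩ Esperanza ∩ Carol ∩ Ravi: 10:30-10:45, 11:00-12:45, 16:30-17:45.
Rosa ∩ Esperanza ∩ Carol ∩ Ravi ∩ Ana: 10:30-10:45, 11:00-12:45, 16:30-17:45.
Those are the intersection windows.
The first common window of at least 60 minutes is 11:00-12:45, so the earliest start is 11:00.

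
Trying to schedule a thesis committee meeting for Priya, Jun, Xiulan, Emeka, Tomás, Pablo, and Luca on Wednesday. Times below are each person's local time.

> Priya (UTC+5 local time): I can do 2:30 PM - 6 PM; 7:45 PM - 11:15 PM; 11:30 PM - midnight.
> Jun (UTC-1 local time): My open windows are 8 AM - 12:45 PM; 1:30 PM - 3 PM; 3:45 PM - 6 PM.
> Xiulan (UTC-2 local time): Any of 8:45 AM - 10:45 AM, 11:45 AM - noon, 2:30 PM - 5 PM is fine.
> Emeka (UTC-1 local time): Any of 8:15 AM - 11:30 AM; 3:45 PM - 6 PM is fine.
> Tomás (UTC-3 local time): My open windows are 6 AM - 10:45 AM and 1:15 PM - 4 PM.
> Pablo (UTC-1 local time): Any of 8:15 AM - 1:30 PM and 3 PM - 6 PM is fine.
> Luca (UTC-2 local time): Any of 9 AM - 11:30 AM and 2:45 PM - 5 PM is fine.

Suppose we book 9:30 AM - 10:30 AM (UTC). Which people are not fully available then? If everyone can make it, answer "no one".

Luca, Xiulan

Priya in UTC: 09:30-13:00, 14:45-18:15, 18:30-19:00 (subtract 5h to convert from UTC+5).
Jun in UTC: 09:00-13:45, 14:30-16:00, 16:45-19:00 (add 1h to convert from UTC-1).
Xiulan in UTC: 10:45-12:45, 13:45-14:00, 16:30-19:00 (add 2h to convert from UTC-2).
Emeka in UTC: 09:15-12:30, 16:45-19:00 (add 1h to convert from UTC-1).
Tomás in UTC: 09:00-13:45, 16:15-19:00 (add 3h to convert from UTC-3).
Pablo in UTC: 09:15-14:30, 16:00-19:00 (add 1h to convert from UTC-1).
Luca in UTC: 11:00-13:30, 16:45-19:00 (add 2h to convert from UTC-2).
Priya: free for 09:30-10:30. Jun: free for 09:30-10:30. Xiulan: not fully free for 09:30-10:30. Emeka: free for 09:30-10:30. Tomás: free for 09:30-10:30. Pablo: free for 09:30-10:30. Luca: not fully free for 09:30-10:30.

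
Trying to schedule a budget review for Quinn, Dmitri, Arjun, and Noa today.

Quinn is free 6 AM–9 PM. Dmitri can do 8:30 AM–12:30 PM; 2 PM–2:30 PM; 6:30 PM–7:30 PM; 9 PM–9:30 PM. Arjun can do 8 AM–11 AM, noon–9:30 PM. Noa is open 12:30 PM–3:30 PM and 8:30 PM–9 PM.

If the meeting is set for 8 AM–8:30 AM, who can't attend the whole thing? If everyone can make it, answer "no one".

Dmitri, Noa

Quinn: free for 08:00-08:30. Dmitri: not fully free for 08:00-08:30. Arjun: free for 08:00-08:30. Noa: not fully free for 08:00-08:30.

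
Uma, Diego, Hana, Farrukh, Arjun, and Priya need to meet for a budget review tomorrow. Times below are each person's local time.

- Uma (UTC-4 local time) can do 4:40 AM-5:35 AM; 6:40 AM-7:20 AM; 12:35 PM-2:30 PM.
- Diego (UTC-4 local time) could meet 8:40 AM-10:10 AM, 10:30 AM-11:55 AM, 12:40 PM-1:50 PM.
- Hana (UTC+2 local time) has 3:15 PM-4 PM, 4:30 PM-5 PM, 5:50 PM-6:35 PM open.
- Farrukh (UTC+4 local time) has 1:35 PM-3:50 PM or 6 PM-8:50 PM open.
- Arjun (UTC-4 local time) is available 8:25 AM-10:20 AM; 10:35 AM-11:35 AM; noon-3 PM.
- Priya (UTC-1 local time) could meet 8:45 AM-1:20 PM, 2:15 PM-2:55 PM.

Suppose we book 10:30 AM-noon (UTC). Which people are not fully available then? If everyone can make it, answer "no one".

Arjun, Diego, Farrukh, Hana, Uma

Uma in UTC: 08:40-09:35, 10:40-11:20, 16:35-18:30 (add 4h to convert from UTC-4).
Diego in UTC: 12:40-14:10, 14:30-15:55, 16:40-17:50 (add 4h to convert from UTC-4).
Hana in UTC: 13:15-14:00, 14:30-15:00, 15:50-16:35 (subtract 2h to convert from UTC+2).
Farrukh in UTC: 09:35-11:50, 14:00-16:50 (subtract 4h to convert from UTC+4).
Arjun in UTC: 12:25-14:20, 14:35-15:35, 16:00-19:00 (add 4h to convert from UTC-4).
Priya in UTC: 09:45-14:20, 15:15-15:55 (add 1h to convert from UTC-1).
Uma: not fully free for 10:30-12:00. Diego: not fully free for 10:30-12:00. Hana: not fully free for 10:30-12:00. Farrukh: not fully free for 10:30-12:00. Arjun: not fully free for 10:30-12:00. Priya: free for 10:30-12:00.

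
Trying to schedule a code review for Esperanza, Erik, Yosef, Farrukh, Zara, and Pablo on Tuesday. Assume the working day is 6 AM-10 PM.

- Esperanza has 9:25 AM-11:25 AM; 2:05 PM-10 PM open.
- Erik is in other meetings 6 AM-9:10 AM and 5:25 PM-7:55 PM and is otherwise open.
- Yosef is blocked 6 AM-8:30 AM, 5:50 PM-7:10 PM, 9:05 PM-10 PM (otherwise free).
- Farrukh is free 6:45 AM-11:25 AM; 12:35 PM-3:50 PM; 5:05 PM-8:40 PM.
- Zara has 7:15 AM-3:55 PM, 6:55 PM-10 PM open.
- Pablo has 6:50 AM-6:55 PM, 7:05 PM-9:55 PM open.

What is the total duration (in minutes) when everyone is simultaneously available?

270

Esperanza free: 09:25-11:25, 14:05-22:00.
Erik free: 09:10-17:25, 19:55-22:00 (invert busy blocks within the working day).
Yosef free: 08:30-17:50, 19:10-21:05 (invert busy blocks within the working day).
Farrukh free: 06:45-11:25, 12:35-15:50, 17:05-20:40.
Zara free: 07:15-15:55, 18:55-22:00.
Pablo free: 06:50-18:55, 19:05-21:55.
Esperanza ∩ Erik: 09:25-11:25, 14:05-17:25, 19:55-22:00.
Esperanza ∩ Erik ∩ Yosef: 09:25-11:25, 14:05-17:25, 19:55-21:05.
Esperanza ∩ Erik ∩ Yosef ∩ Farrukh: 09:25-11:25, 14:05-15:50, 17:05-17:25, 19:55-20:40.
Esperanza ∩ Erik ∩ Yosef ∩ Farrukh ∩ Zara: 09:25-11:25, 14:05-15:50, 19:55-20:40.
Esperanza ∩ Erik ∩ Yosef ∩ Farrukh ∩ Zara ∩ Pablo: 09:25-11:25, 14:05-15:50, 19:55-20:40.
Those are the intersection windows.
Summing the common windows: 120 + 105 + 45 = 270 minutes.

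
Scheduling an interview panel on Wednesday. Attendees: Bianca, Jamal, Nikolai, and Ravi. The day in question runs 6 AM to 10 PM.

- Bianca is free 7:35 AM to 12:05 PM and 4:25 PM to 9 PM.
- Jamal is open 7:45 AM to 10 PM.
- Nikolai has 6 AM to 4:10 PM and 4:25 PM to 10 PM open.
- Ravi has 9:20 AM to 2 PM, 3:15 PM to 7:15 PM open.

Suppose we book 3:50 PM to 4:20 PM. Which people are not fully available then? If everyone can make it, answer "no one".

Bianca: not fully free for 15:50-16:20. Jamal: free for 15:50-16:20. Nikolai: not fully free for 15:50-16:20. Ravi: free for 15:50-16:20.

Bianca, Nikolai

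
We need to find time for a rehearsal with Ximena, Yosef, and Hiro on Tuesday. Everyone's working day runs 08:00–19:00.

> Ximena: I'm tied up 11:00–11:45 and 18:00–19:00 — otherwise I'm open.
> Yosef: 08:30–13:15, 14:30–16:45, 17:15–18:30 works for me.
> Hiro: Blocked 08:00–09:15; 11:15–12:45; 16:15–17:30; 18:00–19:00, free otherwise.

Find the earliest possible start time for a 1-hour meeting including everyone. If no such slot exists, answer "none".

Ximena free: 08:00-11:00, 11:45-18:00 (invert busy blocks within the working day).
Yosef free: 08:30-13:15, 14:30-16:45, 17:15-18:30.
Hiro free: 09:15-11:15, 12:45-16:15, 17:30-18:00 (invert busy blocks within the working day).
Ximena ∩ Yosef: 08:30-11:00, 11:45-13:15, 14:30-16:45, 17:15-18:00.
Ximena ∩ Yosef ∩ Hiro: 09:15-11:00, 12:45-13:15, 14:30-16:15, 17:30-18:00.
So the common availability across everyone is 09:15-11:00, 12:45-13:15, 14:30-16:15, 17:30-18:00.
The first common window of at least 60 minutes is 09:15-11:00, so the earliest start is 09:15.

09:15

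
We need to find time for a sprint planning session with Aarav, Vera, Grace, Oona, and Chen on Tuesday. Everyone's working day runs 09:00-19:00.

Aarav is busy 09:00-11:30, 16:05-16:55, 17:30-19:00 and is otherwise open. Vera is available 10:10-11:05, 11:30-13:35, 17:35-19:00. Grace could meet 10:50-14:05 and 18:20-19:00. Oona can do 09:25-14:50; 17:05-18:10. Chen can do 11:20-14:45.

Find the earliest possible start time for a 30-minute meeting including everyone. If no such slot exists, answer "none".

Aarav free: 11:30-16:05, 16:55-17:30 (invert busy blocks within the working day).
Vera free: 10:10-11:05, 11:30-13:35, 17:35-19:00.
Grace free: 10:50-14:05, 18:20-19:00.
Oona free: 09:25-14:50, 17:05-18:10.
Chen free: 11:20-14:45.
Aarav ∩ Vera: 11:30-13:35.
Aarav ∩ Vera ∩ Grace: 11:30-13:35.
Aarav ∩ Vera ∩ Grace ∩ Oona: 11:30-13:35.
Aarav ∩ Vera ∩ Grace ∩ Oona ∩ Chen: 11:30-13:35.
The first common window of at least 30 minutes is 11:30-13:35, so the earliest start is 11:30.

11:30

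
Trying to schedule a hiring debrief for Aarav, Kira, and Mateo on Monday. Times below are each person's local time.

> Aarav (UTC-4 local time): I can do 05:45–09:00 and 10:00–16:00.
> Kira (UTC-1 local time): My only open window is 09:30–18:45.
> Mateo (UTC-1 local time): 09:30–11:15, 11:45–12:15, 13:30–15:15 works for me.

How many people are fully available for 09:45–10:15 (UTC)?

1

Aarav in UTC: 09:45-13:00, 14:00-20:00 (add 4h to convert from UTC-4).
Kira in UTC: 10:30-19:45 (add 1h to convert from UTC-1).
Mateo in UTC: 10:30-12:15, 12:45-13:15, 14:30-16:15 (add 1h to convert from UTC-1).
Aarav can make the full 09:45-10:15 slot — that's 1.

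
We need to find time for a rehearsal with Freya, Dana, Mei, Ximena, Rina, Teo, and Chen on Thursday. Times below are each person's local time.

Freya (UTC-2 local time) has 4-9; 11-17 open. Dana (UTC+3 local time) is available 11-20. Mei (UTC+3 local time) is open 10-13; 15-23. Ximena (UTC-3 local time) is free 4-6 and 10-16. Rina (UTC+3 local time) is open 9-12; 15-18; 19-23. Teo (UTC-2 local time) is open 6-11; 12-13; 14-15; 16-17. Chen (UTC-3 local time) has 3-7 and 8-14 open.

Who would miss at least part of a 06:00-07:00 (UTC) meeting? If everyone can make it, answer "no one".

Freya in UTC: 06:00-11:00, 13:00-19:00 (add 2h to convert from UTC-2).
Dana in UTC: 08:00-17:00 (subtract 3h to convert from UTC+3).
Mei in UTC: 07:00-10:00, 12:00-20:00 (subtract 3h to convert from UTC+3).
Ximena in UTC: 07:00-09:00, 13:00-19:00 (add 3h to convert from UTC-3).
Rina in UTC: 06:00-09:00, 12:00-15:00, 16:00-20:00 (subtract 3h to convert from UTC+3).
Teo in UTC: 08:00-13:00, 14:00-15:00, 16:00-17:00, 18:00-19:00 (add 2h to convert from UTC-2).
Chen in UTC: 06:00-10:00, 11:00-17:00 (add 3h to convert from UTC-3).
Freya: free for 06:00-07:00. Dana: not fully free for 06:00-07:00. Mei: not fully free for 06:00-07:00. Ximena: not fully free for 06:00-07:00. Rina: free for 06:00-07:00. Teo: not fully free for 06:00-07:00. Chen: free for 06:00-07:00.

Dana, Mei, Teo, Ximena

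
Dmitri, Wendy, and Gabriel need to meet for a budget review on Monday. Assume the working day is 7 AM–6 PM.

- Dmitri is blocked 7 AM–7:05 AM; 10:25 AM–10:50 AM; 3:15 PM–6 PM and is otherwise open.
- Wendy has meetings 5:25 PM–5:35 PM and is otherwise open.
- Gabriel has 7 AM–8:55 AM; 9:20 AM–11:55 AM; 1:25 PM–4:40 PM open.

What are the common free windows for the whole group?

07:05-08:55, 09:20-10:25, 10:50-11:55, 13:25-15:15

Dmitri free: 07:05-10:25, 10:50-15:15 (invert busy blocks within the working day).
Wendy free: 07:00-17:25, 17:35-18:00 (invert busy blocks within the working day).
Gabriel free: 07:00-08:55, 09:20-11:55, 13:25-16:40.
Dmitri ∩ Wendy: 07:05-10:25, 10:50-15:15.
Dmitri ∩ Wendy ∩ Gabriel: 07:05-08:55, 09:20-10:25, 10:50-11:55, 13:25-15:15.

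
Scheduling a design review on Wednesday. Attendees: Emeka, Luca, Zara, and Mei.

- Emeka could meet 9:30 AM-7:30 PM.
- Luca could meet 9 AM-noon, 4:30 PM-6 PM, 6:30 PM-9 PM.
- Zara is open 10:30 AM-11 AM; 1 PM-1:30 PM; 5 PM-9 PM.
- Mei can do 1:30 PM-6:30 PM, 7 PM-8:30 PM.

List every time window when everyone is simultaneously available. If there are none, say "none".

17:00-18:00, 19:00-19:30

Emeka ∩ Luca: 09:30-12:00, 16:30-18:00, 18:30-19:30.
Emeka ∩ Luca ∩ Zara: 10:30-11:00, 17:00-18:00, 18:30-19:30.
Emeka ∩ Luca ∩ Zara ∩ Mei: 17:00-18:00, 19:00-19:30.
Those are the intersection windows.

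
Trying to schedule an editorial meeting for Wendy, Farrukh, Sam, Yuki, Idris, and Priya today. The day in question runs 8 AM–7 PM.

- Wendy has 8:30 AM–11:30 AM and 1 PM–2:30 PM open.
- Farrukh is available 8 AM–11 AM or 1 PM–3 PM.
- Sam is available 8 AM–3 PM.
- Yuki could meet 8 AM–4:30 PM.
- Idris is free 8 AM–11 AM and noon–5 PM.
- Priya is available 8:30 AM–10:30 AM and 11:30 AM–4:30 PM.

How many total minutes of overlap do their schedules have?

210

Wendy ∩ Farrukh: 08:30-11:00, 13:00-14:30.
Wendy ∩ Farrukh ∩ Sam: 08:30-11:00, 13:00-14:30.
Wendy ∩ Farrukh ∩ Sam ∩ Yuki: 08:30-11:00, 13:00-14:30.
Wendy ∩ Farrukh ∩ Sam ∩ Yuki ∩ Idris: 08:30-11:00, 13:00-14:30.
Wendy ∩ Farrukh ∩ Sam ∩ Yuki ∩ Idris ∩ Priya: 08:30-10:30, 13:00-14:30.
So the common availability across everyone is 08:30-10:30, 13:00-14:30.
Summing the common windows: 120 + 90 = 210 minutes.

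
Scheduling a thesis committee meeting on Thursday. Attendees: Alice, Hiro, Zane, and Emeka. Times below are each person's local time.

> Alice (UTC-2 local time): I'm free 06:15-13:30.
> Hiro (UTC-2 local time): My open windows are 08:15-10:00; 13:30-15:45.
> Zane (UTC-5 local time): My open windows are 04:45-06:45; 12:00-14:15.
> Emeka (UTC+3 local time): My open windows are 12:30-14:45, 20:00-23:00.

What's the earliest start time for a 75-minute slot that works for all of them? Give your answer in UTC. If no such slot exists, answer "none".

Alice in UTC: 08:15-15:30 (add 2h to convert from UTC-2).
Hiro in UTC: 10:15-12:00, 15:30-17:45 (add 2h to convert from UTC-2).
Zane in UTC: 09:45-11:45, 17:00-19:15 (add 5h to convert from UTC-5).
Emeka in UTC: 09:30-11:45, 17:00-20:00 (subtract 3h to convert from UTC+3).
Alice ∩ Hiro: 10:15-12:00.
Alice ∩ Hiro ∩ Zane: 10:15-11:45.
Alice ∩ Hiro ∩ Zane ∩ Emeka: 10:15-11:45.
The first common window of at least 75 minutes is 10:15-11:45, so the earliest start is 10:15.

10:15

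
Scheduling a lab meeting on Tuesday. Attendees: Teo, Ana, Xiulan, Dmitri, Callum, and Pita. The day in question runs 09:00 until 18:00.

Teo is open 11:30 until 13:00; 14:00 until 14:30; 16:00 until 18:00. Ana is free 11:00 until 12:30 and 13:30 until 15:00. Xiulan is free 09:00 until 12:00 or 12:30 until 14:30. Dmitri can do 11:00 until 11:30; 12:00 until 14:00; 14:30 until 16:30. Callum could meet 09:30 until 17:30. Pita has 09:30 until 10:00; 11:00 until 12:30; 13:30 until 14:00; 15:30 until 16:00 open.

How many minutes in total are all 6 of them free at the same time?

0

Teo ∩ Ana: 11:30-12:30, 14:00-14:30.
Teo ∩ Ana ∩ Xiulan: 11:30-12:00, 14:00-14:30.
Teo ∩ Ana ∩ Xiulan ∩ Dmitri: ∅.
Teo ∩ Ana ∩ Xiulan ∩ Dmitri ∩ Callum: ∅.
Teo ∩ Ana ∩ Xiulan ∩ Dmitri ∩ Callum ∩ Pita: ∅.
There is no time when everyone is free.
There is no common window, so the total is 0 minutes.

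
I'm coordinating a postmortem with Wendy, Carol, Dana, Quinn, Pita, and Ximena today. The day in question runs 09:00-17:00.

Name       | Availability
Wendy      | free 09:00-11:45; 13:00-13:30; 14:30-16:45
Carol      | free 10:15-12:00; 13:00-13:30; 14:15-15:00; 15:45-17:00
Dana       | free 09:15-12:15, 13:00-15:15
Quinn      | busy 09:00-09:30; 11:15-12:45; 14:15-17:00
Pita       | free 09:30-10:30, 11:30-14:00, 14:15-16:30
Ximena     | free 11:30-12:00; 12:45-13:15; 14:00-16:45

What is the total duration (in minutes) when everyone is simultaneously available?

Wendy free: 09:00-11:45, 13:00-13:30, 14:30-16:45.
Carol free: 10:15-12:00, 13:00-13:30, 14:15-15:00, 15:45-17:00.
Dana free: 09:15-12:15, 13:00-15:15.
Quinn free: 09:30-11:15, 12:45-14:15 (invert busy blocks within the working day).
Pita free: 09:30-10:30, 11:30-14:00, 14:15-16:30.
Ximena free: 11:30-12:00, 12:45-13:15, 14:00-16:45.
Wendy ∩ Carol: 10:15-11:45, 13:00-13:30, 14:30-15:00, 15:45-16:45.
Wendy ∩ Carol ∩ Dana: 10:15-11:45, 13:00-13:30, 14:30-15:00.
Wendy ∩ Carol ∩ Dana ∩ Quinn: 10:15-11:15, 13:00-13:30.
Wendy ∩ Carol ∩ Dana ∩ Quinn ∩ Pita: 10:15-10:30, 13:00-13:30.
Wendy ∩ Carol ∩ Dana ∩ Quinn ∩ Pita ∩ Ximena: 13:00-13:15.
Those are the intersection windows.
That's a single block of 15 minutes.

15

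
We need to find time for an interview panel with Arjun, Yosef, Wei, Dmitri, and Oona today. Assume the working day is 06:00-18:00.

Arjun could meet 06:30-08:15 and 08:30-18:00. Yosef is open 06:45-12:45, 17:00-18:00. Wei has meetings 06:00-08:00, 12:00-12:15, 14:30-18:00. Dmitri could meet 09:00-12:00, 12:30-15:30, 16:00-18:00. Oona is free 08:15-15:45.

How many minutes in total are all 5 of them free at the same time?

Arjun free: 06:30-08:15, 08:30-18:00.
Yosef free: 06:45-12:45, 17:00-18:00.
Wei free: 08:00-12:00, 12:15-14:30 (invert busy blocks within the working day).
Dmitri free: 09:00-12:00, 12:30-15:30, 16:00-18:00.
Oona free: 08:15-15:45.
Arjun ∩ Yosef: 06:45-08:15, 08:30-12:45, 17:00-18:00.
Arjun ∩ Yosef ∩ Wei: 08:00-08:15, 08:30-12:00, 12:15-12:45.
Arjun ∩ Yosef ∩ Wei ∩ Dmitri: 09:00-12:00, 12:30-12:45.
Arjun ∩ Yosef ∩ Wei ∩ Dmitri ∩ Oona: 09:00-12:00, 12:30-12:45.
Those are the intersection windows.
Summing the common windows: 180 + 15 = 195 minutes.

195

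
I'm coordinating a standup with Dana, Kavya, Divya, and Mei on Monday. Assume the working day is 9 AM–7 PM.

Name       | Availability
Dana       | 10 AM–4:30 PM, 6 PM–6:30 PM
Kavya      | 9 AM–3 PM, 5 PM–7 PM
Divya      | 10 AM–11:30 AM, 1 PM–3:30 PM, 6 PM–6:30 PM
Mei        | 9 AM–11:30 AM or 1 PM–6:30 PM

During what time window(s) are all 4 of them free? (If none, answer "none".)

10:00-11:30, 13:00-15:00, 18:00-18:30

Dana ∩ Kavya: 10:00-15:00, 18:00-18:30.
Dana ∩ Kavya ∩ Divya: 10:00-11:30, 13:00-15:00, 18:00-18:30.
Dana ∩ Kavya ∩ Divya ∩ Mei: 10:00-11:30, 13:00-15:00, 18:00-18:30.
Those are the intersection windows.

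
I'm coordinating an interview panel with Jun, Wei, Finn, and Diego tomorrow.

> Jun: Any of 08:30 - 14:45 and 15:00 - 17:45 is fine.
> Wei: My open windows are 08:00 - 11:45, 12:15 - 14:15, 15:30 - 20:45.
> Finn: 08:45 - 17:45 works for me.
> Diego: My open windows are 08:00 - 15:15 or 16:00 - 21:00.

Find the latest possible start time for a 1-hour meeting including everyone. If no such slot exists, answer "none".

Jun ∩ Wei: 08:30-11:45, 12:15-14:15, 15:30-17:45.
Jun ∩ Wei ∩ Finn: 08:45-11:45, 12:15-14:15, 15:30-17:45.
Jun ∩ Wei ∩ Finn ∩ Diego: 08:45-11:45, 12:15-14:15, 16:00-17:45.
So the common availability across everyone is 08:45-11:45, 12:15-14:15, 16:00-17:45.
The last common window of at least 60 minutes is 16:00-17:45; a 60-minute meeting can start as late as 16:45 and still end by 17:45.

16:45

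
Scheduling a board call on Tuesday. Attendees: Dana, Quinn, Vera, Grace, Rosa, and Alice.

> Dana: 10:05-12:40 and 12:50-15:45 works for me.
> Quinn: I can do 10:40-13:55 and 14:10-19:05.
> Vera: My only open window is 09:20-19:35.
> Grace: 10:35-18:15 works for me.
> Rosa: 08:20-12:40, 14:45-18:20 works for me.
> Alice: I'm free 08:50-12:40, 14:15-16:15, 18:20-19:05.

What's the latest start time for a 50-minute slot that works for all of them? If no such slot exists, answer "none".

Dana ∩ Quinn: 10:40-12:40, 12:50-13:55, 14:10-15:45.
Dana ∩ Quinn ∩ Vera: 10:40-12:40, 12:50-13:55, 14:10-15:45.
Dana ∩ Quinn ∩ Vera ∩ Grace: 10:40-12:40, 12:50-13:55, 14:10-15:45.
Dana ∩ Quinn ∩ Vera ∩ Grace ∩ Rosa: 10:40-12:40, 14:45-15:45.
Dana ∩ Quinn ∩ Vera ∩ Grace ∩ Rosa ∩ Alice: 10:40-12:40, 14:45-15:45.
Those are the intersection windows.
The last common window of at least 50 minutes is 14:45-15:45; a 50-minute meeting can start as late as 14:55 and still end by 15:45.

14:55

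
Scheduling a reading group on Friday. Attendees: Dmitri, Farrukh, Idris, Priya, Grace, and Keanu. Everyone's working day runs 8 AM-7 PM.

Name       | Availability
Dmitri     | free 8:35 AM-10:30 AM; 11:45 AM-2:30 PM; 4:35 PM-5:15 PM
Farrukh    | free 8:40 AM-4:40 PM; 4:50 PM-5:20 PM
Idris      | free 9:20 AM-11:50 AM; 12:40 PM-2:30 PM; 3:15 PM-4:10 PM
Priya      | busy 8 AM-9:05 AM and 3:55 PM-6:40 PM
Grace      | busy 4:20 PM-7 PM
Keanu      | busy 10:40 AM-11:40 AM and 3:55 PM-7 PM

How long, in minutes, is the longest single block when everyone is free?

Dmitri free: 08:35-10:30, 11:45-14:30, 16:35-17:15.
Farrukh free: 08:40-16:40, 16:50-17:20.
Idris free: 09:20-11:50, 12:40-14:30, 15:15-16:10.
Priya free: 09:05-15:55, 18:40-19:00 (invert busy blocks within the working day).
Grace free: 08:00-16:20 (invert busy blocks within the working day).
Keanu free: 08:00-10:40, 11:40-15:55 (invert busy blocks within the working day).
Dmitri ∩ Farrukh: 08:40-10:30, 11:45-14:30, 16:35-16:40, 16:50-17:15.
Dmitri ∩ Farrukh ∩ Idris: 09:20-10:30, 11:45-11:50, 12:40-14:30.
Dmitri ∩ Farrukh ∩ Idris ∩ Priya: 09:20-10:30, 11:45-11:50, 12:40-14:30.
Dmitri ∩ Farrukh ∩ Idris ∩ Priya ∩ Grace: 09:20-10:30, 11:45-11:50, 12:40-14:30.
Dmitri ∩ Farrukh ∩ Idris ∩ Priya ∩ Grace ∩ Keanu: 09:20-10:30, 11:45-11:50, 12:40-14:30.
So the common availability across everyone is 09:20-10:30, 11:45-11:50, 12:40-14:30.
The longest is 12:40-14:30 at 110 minutes.

110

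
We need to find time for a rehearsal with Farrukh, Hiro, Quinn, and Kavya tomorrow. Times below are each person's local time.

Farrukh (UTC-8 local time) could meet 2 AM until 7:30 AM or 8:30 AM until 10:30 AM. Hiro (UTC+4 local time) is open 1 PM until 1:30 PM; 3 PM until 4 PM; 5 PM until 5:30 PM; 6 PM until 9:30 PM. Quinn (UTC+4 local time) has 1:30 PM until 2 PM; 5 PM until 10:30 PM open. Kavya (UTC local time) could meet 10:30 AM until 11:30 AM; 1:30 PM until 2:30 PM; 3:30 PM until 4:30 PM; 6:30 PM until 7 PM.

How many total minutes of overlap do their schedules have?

Farrukh in UTC: 10:00-15:30, 16:30-18:30 (add 8h to convert from UTC-8).
Hiro in UTC: 09:00-09:30, 11:00-12:00, 13:00-13:30, 14:00-17:30 (subtract 4h to convert from UTC+4).
Quinn in UTC: 09:30-10:00, 13:00-18:30 (subtract 4h to convert from UTC+4).
Kavya in UTC: 10:30-11:30, 13:30-14:30, 15:30-16:30, 18:30-19:00.
Farrukh ∩ Hiro: 11:00-12:00, 13:00-13:30, 14:00-15:30, 16:30-17:30.
Farrukh ∩ Hiro ∩ Quinn: 13:00-13:30, 14:00-15:30, 16:30-17:30.
Farrukh ∩ Hiro ∩ Quinn ∩ Kavya: 14:00-14:30.
That's a single block of 30 minutes.

30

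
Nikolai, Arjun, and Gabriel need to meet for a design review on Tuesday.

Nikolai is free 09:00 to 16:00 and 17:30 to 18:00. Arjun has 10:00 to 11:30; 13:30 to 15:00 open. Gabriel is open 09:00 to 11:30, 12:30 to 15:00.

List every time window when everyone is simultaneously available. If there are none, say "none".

10:00-11:30, 13:30-15:00

Nikolai ∩ Arjun: 10:00-11:30, 13:30-15:00.
Nikolai ∩ Arjun ∩ Gabriel: 10:00-11:30, 13:30-15:00.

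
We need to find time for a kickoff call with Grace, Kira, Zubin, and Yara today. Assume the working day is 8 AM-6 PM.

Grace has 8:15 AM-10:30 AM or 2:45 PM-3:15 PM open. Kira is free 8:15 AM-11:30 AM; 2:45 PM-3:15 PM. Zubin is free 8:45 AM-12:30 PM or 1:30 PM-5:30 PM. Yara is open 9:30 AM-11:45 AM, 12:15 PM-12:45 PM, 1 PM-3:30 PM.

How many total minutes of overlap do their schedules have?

90

Grace ∩ Kira: 08:15-10:30, 14:45-15:15.
Grace ∩ Kira ∩ Zubin: 08:45-10:30, 14:45-15:15.
Grace ∩ Kira ∩ Zubin ∩ Yara: 09:30-10:30, 14:45-15:15.
Summing the common windows: 60 + 30 = 90 minutes.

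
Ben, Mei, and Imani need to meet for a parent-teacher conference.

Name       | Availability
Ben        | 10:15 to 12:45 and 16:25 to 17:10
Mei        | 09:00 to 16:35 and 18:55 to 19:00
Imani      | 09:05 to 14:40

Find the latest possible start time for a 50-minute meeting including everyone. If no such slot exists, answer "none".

Ben ∩ Mei: 10:15-12:45, 16:25-16:35.
Ben ∩ Mei ∩ Imani: 10:15-12:45.
The last common window of at least 50 minutes is 10:15-12:45; a 50-minute meeting can start as late as 11:55 and still end by 12:45.

11:55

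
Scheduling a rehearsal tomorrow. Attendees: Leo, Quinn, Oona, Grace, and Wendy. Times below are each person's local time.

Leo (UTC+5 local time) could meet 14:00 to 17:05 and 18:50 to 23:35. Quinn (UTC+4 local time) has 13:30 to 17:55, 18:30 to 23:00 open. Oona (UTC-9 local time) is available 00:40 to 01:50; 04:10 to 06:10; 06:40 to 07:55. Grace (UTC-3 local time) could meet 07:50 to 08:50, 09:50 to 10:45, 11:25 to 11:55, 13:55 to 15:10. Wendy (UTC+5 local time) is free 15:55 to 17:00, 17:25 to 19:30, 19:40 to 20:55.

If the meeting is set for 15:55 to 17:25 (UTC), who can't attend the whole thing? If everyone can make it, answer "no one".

Leo in UTC: 09:00-12:05, 13:50-18:35 (subtract 5h to convert from UTC+5).
Quinn in UTC: 09:30-13:55, 14:30-19:00 (subtract 4h to convert from UTC+4).
Oona in UTC: 09:40-10:50, 13:10-15:10, 15:40-16:55 (add 9h to convert from UTC-9).
Grace in UTC: 10:50-11:50, 12:50-13:45, 14:25-14:55, 16:55-18:10 (add 3h to convert from UTC-3).
Wendy in UTC: 10:55-12:00, 12:25-14:30, 14:40-15:55 (subtract 5h to convert from UTC+5).
Leo: free for 15:55-17:25. Quinn: free for 15:55-17:25. Oona: not fully free for 15:55-17:25. Grace: not fully free for 15:55-17:25. Wendy: not fully free for 15:55-17:25.

Grace, Oona, Wendy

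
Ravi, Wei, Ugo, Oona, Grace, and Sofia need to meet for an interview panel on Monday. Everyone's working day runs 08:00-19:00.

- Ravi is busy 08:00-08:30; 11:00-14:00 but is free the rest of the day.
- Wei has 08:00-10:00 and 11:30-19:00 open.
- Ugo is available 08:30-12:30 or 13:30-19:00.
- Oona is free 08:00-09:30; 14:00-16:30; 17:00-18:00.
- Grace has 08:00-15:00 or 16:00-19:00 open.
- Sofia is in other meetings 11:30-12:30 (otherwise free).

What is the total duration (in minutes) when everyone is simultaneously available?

210

Ravi free: 08:30-11:00, 14:00-19:00 (invert busy blocks within the working day).
Wei free: 08:00-10:00, 11:30-19:00.
Ugo free: 08:30-12:30, 13:30-19:00.
Oona free: 08:00-09:30, 14:00-16:30, 17:00-18:00.
Grace free: 08:00-15:00, 16:00-19:00.
Sofia free: 08:00-11:30, 12:30-19:00 (invert busy blocks within the working day).
Ravi ∩ Wei: 08:30-10:00, 14:00-19:00.
Ravi ∩ Wei ∩ Ugo: 08:30-10:00, 14:00-19:00.
Ravi ∩ Wei ∩ Ugo ∩ Oona: 08:30-09:30, 14:00-16:30, 17:00-18:00.
Ravi ∩ Wei ∩ Ugo ∩ Oona ∩ Grace: 08:30-09:30, 14:00-15:00, 16:00-16:30, 17:00-18:00.
Ravi ∩ Wei ∩ Ugo ∩ Oona ∩ Grace ∩ Sofia: 08:30-09:30, 14:00-15:00, 16:00-16:30, 17:00-18:00.
Summing the common windows: 60 + 60 + 30 + 60 = 210 minutes.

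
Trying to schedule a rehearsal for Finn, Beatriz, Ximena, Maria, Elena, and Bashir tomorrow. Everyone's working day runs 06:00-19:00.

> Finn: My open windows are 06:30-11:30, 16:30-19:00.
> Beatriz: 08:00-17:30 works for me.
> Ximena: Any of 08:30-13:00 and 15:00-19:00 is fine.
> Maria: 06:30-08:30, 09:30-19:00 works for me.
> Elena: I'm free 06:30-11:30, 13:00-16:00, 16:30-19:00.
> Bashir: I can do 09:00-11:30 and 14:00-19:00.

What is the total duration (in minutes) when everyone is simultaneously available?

Finn ∩ Beatriz: 08:00-11:30, 16:30-17:30.
Finn ∩ Beatriz ∩ Ximena: 08:30-11:30, 16:30-17:30.
Finn ∩ Beatriz ∩ Ximena ∩ Maria: 09:30-11:30, 16:30-17:30.
Finn ∩ Beatriz ∩ Ximena ∩ Maria ∩ Elena: 09:30-11:30, 16:30-17:30.
Finn ∩ Beatriz ∩ Ximena ∩ Maria ∩ Elena ∩ Bashir: 09:30-11:30, 16:30-17:30.
Summing the common windows: 120 + 60 = 180 minutes.

180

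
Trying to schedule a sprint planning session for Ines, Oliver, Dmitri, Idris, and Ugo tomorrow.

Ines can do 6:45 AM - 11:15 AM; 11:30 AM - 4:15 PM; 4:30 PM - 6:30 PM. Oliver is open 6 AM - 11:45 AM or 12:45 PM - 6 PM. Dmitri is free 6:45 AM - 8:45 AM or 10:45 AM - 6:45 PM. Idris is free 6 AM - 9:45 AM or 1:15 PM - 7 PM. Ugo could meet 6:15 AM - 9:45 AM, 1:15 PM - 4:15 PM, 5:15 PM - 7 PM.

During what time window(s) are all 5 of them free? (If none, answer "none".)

Ines ∩ Oliver: 06:45-11:15, 11:30-11:45, 12:45-16:15, 16:30-18:00.
Ines ∩ Oliver ∩ Dmitri: 06:45-08:45, 10:45-11:15, 11:30-11:45, 12:45-16:15, 16:30-18:00.
Ines ∩ Oliver ∩ Dmitri ∩ Idris: 06:45-08:45, 13:15-16:15, 16:30-18:00.
Ines ∩ Oliver ∩ Dmitri ∩ Idris ∩ Ugo: 06:45-08:45, 13:15-16:15, 17:15-18:00.

06:45-08:45, 13:15-16:15, 17:15-18:00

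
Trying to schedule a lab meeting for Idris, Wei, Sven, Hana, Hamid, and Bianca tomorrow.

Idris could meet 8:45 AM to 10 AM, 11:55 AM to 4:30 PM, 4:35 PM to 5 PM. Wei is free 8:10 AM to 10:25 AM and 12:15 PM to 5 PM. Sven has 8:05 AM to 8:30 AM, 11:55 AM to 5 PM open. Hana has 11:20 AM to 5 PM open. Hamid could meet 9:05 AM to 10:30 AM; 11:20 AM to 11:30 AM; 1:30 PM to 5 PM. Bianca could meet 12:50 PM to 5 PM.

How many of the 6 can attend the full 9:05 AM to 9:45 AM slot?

3

Idris, Wei, and Hamid can make the full 09:05-09:45 slot — that's 3.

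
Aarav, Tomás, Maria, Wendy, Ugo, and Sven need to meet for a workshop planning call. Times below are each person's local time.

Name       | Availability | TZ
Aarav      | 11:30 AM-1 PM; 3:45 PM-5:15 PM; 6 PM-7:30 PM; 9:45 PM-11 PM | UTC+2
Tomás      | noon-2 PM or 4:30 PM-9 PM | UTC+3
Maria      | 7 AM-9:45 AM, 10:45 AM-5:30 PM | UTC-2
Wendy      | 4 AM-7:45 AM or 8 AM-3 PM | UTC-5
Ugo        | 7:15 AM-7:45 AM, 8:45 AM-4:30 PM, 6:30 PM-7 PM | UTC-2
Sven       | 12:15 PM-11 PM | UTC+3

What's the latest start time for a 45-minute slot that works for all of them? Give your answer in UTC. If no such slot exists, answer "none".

Aarav in UTC: 09:30-11:00, 13:45-15:15, 16:00-17:30, 19:45-21:00 (subtract 2h to convert from UTC+2).
Tomás in UTC: 09:00-11:00, 13:30-18:00 (subtract 3h to convert from UTC+3).
Maria in UTC: 09:00-11:45, 12:45-19:30 (add 2h to convert from UTC-2).
Wendy in UTC: 09:00-12:45, 13:00-20:00 (add 5h to convert from UTC-5).
Ugo in UTC: 09:15-09:45, 10:45-18:30, 20:30-21:00 (add 2h to convert from UTC-2).
Sven in UTC: 09:15-20:00 (subtract 3h to convert from UTC+3).
Aarav ∩ Tomás: 09:30-11:00, 13:45-15:15, 16:00-17:30.
Aarav ∩ Tomás ∩ Maria: 09:30-11:00, 13:45-15:15, 16:00-17:30.
Aarav ∩ Tomás ∩ Maria ∩ Wendy: 09:30-11:00, 13:45-15:15, 16:00-17:30.
Aarav ∩ Tomás ∩ Maria ∩ Wendy ∩ Ugo: 09:30-09:45, 10:45-11:00, 13:45-15:15, 16:00-17:30.
Aarav ∩ Tomás ∩ Maria ∩ Wendy ∩ Ugo ∩ Sven: 09:30-09:45, 10:45-11:00, 13:45-15:15, 16:00-17:30.
The last common window of at least 45 minutes is 16:00-17:30; a 45-minute meeting can start as late as 16:45 and still end by 17:30.

16:45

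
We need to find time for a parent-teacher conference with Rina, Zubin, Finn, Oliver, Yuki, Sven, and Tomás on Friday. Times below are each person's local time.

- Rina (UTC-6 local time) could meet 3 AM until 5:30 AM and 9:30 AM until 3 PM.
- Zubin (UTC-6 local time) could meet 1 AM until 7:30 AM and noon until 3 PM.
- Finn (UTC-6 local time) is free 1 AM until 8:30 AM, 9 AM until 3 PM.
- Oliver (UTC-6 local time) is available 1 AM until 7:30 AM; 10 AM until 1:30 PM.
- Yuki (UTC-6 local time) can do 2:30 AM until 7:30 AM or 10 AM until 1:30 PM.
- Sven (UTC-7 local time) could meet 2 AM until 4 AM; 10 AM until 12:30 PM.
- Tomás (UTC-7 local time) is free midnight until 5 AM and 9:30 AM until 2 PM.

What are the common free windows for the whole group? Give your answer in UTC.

09:00-11:00, 18:00-19:30

Rina in UTC: 09:00-11:30, 15:30-21:00 (add 6h to convert from UTC-6).
Zubin in UTC: 07:00-13:30, 18:00-21:00 (add 6h to convert from UTC-6).
Finn in UTC: 07:00-14:30, 15:00-21:00 (add 6h to convert from UTC-6).
Oliver in UTC: 07:00-13:30, 16:00-19:30 (add 6h to convert from UTC-6).
Yuki in UTC: 08:30-13:30, 16:00-19:30 (add 6h to convert from UTC-6).
Sven in UTC: 09:00-11:00, 17:00-19:30 (add 7h to convert from UTC-7).
Tomás in UTC: 07:00-12:00, 16:30-21:00 (add 7h to convert from UTC-7).
Rina ∩ Zubin: 09:00-11:30, 18:00-21:00.
Rina ∩ Zubin ∩ Finn: 09:00-11:30, 18:00-21:00.
Rina ∩ Zubin ∩ Finn ∩ Oliver: 09:00-11:30, 18:00-19:30.
Rina ∩ Zubin ∩ Finn ∩ Oliver ∩ Yuki: 09:00-11:30, 18:00-19:30.
Rina ∩ Zubin ∩ Finn ∩ Oliver ∩ Yuki ∩ Sven: 09:00-11:00, 18:00-19:30.
Rina ∩ Zubin ∩ Finn ∩ Oliver ∩ Yuki ∩ Sven ∩ Tomás: 09:00-11:00, 18:00-19:30.
So the common availability across everyone is 09:00-11:00, 18:00-19:30.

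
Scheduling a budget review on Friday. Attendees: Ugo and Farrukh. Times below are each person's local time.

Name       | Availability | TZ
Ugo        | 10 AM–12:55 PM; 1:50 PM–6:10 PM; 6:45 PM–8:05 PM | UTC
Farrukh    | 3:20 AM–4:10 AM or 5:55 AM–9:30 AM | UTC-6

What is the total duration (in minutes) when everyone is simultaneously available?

Ugo in UTC: 10:00-12:55, 13:50-18:10, 18:45-20:05.
Farrukh in UTC: 09:20-10:10, 11:55-15:30 (add 6h to convert from UTC-6).
Ugo ∩ Farrukh: 10:00-10:10, 11:55-12:55, 13:50-15:30.
So the common availability across everyone is 10:00-10:10, 11:55-12:55, 13:50-15:30.
Summing the common windows: 10 + 60 + 100 = 170 minutes.

170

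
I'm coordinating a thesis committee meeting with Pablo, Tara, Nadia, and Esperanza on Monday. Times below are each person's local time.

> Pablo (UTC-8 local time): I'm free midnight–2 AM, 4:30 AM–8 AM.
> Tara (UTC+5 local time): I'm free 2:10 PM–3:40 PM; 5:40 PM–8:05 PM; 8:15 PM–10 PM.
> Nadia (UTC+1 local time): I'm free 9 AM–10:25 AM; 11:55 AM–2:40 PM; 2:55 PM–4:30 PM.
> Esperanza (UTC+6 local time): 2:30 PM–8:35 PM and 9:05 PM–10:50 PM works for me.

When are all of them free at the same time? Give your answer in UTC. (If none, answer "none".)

09:10-09:25, 12:40-13:40, 13:55-14:35, 15:15-15:30

Pablo in UTC: 08:00-10:00, 12:30-16:00 (add 8h to convert from UTC-8).
Tara in UTC: 09:10-10:40, 12:40-15:05, 15:15-17:00 (subtract 5h to convert from UTC+5).
Nadia in UTC: 08:00-09:25, 10:55-13:40, 13:55-15:30 (subtract 1h to convert from UTC+1).
Esperanza in UTC: 08:30-14:35, 15:05-16:50 (subtract 6h to convert from UTC+6).
Pablo ∩ Tara: 09:10-10:00, 12:40-15:05, 15:15-16:00.
Pablo ∩ Tara ∩ Nadia: 09:10-09:25, 12:40-13:40, 13:55-15:05, 15:15-15:30.
Pablo ∩ Tara ∩ Nadia ∩ Esperanza: 09:10-09:25, 12:40-13:40, 13:55-14:35, 15:15-15:30.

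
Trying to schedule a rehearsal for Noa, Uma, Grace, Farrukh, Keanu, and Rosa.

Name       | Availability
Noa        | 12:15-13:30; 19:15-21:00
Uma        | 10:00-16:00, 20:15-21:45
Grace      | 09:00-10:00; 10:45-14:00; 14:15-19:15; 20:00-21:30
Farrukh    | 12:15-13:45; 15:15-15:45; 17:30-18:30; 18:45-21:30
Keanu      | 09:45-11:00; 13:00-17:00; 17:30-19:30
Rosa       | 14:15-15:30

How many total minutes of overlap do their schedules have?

Noa ∩ Uma: 12:15-13:30, 20:15-21:00.
Noa ∩ Uma ∩ Grace: 12:15-13:30, 20:15-21:00.
Noa ∩ Uma ∩ Grace ∩ Farrukh: 12:15-13:30, 20:15-21:00.
Noa ∩ Uma ∩ Grace ∩ Farrukh ∩ Keanu: 13:00-13:30.
Noa ∩ Uma ∩ Grace ∩ Farrukh ∩ Keanu ∩ Rosa: ∅.
There is no time when everyone is free.
There is no common window, so the total is 0 minutes.

0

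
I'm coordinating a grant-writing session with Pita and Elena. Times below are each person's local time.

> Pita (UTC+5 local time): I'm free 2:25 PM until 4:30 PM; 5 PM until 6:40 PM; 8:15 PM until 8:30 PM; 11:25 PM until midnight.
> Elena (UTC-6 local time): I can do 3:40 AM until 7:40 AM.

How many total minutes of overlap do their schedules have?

210

Pita in UTC: 09:25-11:30, 12:00-13:40, 15:15-15:30, 18:25-19:00 (subtract 5h to convert from UTC+5).
Elena in UTC: 09:40-13:40 (add 6h to convert from UTC-6).
Pita ∩ Elena: 09:40-11:30, 12:00-13:40.
So the common availability across everyone is 09:40-11:30, 12:00-13:40.
Summing the common windows: 110 + 100 = 210 minutes.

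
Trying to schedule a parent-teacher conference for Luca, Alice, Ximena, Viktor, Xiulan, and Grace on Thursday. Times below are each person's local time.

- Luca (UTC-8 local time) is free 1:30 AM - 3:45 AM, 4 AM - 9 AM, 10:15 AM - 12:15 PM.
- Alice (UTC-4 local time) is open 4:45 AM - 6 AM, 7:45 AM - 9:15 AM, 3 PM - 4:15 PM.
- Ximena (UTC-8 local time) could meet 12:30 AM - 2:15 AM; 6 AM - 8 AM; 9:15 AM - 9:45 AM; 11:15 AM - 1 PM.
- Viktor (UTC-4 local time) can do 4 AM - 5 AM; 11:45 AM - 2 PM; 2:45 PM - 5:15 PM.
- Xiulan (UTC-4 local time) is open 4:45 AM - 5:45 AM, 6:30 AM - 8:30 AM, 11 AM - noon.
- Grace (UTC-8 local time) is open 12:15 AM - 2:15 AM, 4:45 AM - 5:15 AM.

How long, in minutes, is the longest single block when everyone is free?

0

Luca in UTC: 09:30-11:45, 12:00-17:00, 18:15-20:15 (add 8h to convert from UTC-8).
Alice in UTC: 08:45-10:00, 11:45-13:15, 19:00-20:15 (add 4h to convert from UTC-4).
Ximena in UTC: 08:30-10:15, 14:00-16:00, 17:15-17:45, 19:15-21:00 (add 8h to convert from UTC-8).
Viktor in UTC: 08:00-09:00, 15:45-18:00, 18:45-21:15 (add 4h to convert from UTC-4).
Xiulan in UTC: 08:45-09:45, 10:30-12:30, 15:00-16:00 (add 4h to convert from UTC-4).
Grace in UTC: 08:15-10:15, 12:45-13:15 (add 8h to convert from UTC-8).
Luca ∩ Alice: 09:30-10:00, 12:00-13:15, 19:00-20:15.
Luca ∩ Alice ∩ Ximena: 09:30-10:00, 19:15-20:15.
Luca ∩ Alice ∩ Ximena ∩ Viktor: 19:15-20:15.
Luca ∩ Alice ∩ Ximena ∩ Viktor ∩ Xiulan: ∅.
Luca ∩ Alice ∩ Ximena ∩ Viktor ∩ Xiulan ∩ Grace: ∅.
There is no time when everyone is free.
No common window exists, so the longest block is 0 minutes.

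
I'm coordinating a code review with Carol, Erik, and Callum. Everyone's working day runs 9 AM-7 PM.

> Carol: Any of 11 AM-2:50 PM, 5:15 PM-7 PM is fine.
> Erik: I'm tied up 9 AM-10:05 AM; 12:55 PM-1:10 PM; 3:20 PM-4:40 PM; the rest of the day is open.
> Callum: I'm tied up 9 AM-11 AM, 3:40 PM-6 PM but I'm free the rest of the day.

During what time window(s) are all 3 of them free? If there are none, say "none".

11:00-12:55, 13:10-14:50, 18:00-19:00

Carol free: 11:00-14:50, 17:15-19:00.
Erik free: 10:05-12:55, 13:10-15:20, 16:40-19:00 (invert busy blocks within the working day).
Callum free: 11:00-15:40, 18:00-19:00 (invert busy blocks within the working day).
Carol ∩ Erik: 11:00-12:55, 13:10-14:50, 17:15-19:00.
Carol ∩ Erik ∩ Callum: 11:00-12:55, 13:10-14:50, 18:00-19:00.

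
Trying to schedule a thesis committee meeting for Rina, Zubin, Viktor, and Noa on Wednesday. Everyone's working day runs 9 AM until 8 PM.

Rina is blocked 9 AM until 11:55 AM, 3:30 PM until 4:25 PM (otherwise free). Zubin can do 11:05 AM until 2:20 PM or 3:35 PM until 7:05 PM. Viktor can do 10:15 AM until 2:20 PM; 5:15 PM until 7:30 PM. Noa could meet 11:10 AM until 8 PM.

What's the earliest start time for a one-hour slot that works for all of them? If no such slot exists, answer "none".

Rina free: 11:55-15:30, 16:25-20:00 (invert busy blocks within the working day).
Zubin free: 11:05-14:20, 15:35-19:05.
Viktor free: 10:15-14:20, 17:15-19:30.
Noa free: 11:10-20:00.
Rina ∩ Zubin: 11:55-14:20, 16:25-19:05.
Rina ∩ Zubin ∩ Viktor: 11:55-14:20, 17:15-19:05.
Rina ∩ Zubin ∩ Viktor ∩ Noa: 11:55-14:20, 17:15-19:05.
The first common window of at least 60 minutes is 11:55-14:20, so the earliest start is 11:55.

11:55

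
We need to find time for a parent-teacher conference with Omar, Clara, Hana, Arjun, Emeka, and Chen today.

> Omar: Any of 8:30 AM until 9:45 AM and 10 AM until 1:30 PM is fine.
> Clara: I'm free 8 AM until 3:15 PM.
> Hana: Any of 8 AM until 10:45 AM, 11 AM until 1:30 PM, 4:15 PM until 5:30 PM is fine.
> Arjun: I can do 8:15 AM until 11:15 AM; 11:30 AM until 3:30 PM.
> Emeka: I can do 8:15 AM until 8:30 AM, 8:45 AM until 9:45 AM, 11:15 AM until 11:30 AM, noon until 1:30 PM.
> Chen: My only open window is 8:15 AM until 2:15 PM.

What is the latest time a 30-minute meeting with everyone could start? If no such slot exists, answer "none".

13:00

Omar ∩ Clara: 08:30-09:45, 10:00-13:30.
Omar ∩ Clara ∩ Hana: 08:30-09:45, 10:00-10:45, 11:00-13:30.
Omar ∩ Clara ∩ Hana ∩ Arjun: 08:30-09:45, 10:00-10:45, 11:00-11:15, 11:30-13:30.
Omar ∩ Clara ∩ Hana ∩ Arjun ∩ Emeka: 08:45-09:45, 12:00-13:30.
Omar ∩ Clara ∩ Hana ∩ Arjun ∩ Emeka ∩ Chen: 08:45-09:45, 12:00-13:30.
The last common window of at least 30 minutes is 12:00-13:30; a 30-minute meeting can start as late as 13:00 and still end by 13:30.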